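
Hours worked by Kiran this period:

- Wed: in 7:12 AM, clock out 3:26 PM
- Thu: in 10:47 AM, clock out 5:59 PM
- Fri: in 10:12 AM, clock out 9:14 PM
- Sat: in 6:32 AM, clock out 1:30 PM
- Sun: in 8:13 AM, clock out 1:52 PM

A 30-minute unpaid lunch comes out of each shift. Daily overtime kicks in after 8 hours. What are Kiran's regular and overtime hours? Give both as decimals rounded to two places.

Regular 34.05 hours, overtime 2.53 hours

Wed: 7:12 AM–3:26 PM = 8 h 14 min; less 30 min break → 7 h 44 min
Thu: 10:47 AM–5:59 PM = 7 h 12 min; less 30 min break → 6 h 42 min
Fri: 10:12 AM–9:14 PM = 11 h 2 min; less 30 min break → 10 h 32 min
Sat: 6:32 AM–1:30 PM = 6 h 58 min; less 30 min break → 6 h 28 min
Sun: 8:13 AM–1:52 PM = 5 h 39 min; less 30 min break → 5 h 9 min
Wed reg 7 h 44 min / OT 0 h 0 min; Thu reg 6 h 42 min / OT 0 h 0 min; Fri reg 8 h 0 min / OT 2 h 32 min; Sat reg 6 h 28 min / OT 0 h 0 min; Sun reg 5 h 9 min / OT 0 h 0 min.
Totals: regular 34 h 3 min, overtime 2 h 32 min.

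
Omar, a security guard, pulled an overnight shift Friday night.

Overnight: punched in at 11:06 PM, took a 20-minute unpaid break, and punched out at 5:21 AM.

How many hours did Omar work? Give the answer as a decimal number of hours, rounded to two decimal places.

5.92 hours

Overnight: 11:06 PM → midnight = 0 h 54 min; midnight → 5:21 AM = 5 h 21 min; span 6 h 15 min; less 20 min break → 5 h 55 min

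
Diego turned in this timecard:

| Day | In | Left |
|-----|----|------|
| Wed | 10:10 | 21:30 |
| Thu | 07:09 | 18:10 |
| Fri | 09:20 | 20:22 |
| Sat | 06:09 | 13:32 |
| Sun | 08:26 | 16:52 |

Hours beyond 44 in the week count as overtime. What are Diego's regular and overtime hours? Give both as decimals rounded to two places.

Wed: 10:10–21:30 = 11 h 20 min
Thu: 07:09–18:10 = 11 h 1 min
Fri: 09:20–20:22 = 11 h 2 min
Sat: 06:09–13:32 = 7 h 23 min
Sun: 08:26–16:52 = 8 h 26 min
Total worked: 49 h 12 min = 49.20 h.
Threshold 44 h → overtime 5 h 12 min, regular 44 h 0 min.

Regular 44.00 hours, overtime 5.20 hours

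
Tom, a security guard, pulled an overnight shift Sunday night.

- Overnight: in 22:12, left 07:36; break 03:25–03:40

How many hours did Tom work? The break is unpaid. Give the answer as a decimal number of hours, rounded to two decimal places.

9.15 hours

Overnight: 22:12 → midnight = 1 h 48 min; midnight → 07:36 = 7 h 36 min; span 9 h 24 min; less 15 min break → 9 h 9 min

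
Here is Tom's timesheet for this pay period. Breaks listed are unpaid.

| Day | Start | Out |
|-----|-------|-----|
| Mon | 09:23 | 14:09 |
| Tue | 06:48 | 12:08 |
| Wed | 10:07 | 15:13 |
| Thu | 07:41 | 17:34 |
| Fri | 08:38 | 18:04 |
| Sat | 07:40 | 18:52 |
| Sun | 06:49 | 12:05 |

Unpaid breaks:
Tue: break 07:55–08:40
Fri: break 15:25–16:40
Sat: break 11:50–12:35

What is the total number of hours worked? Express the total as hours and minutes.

Mon: 09:23–14:09 = 4 h 46 min
Tue: 06:48–12:08 = 5 h 20 min; less 45 min break → 4 h 35 min
Wed: 10:07–15:13 = 5 h 6 min
Thu: 07:41–17:34 = 9 h 53 min
Fri: 08:38–18:04 = 9 h 26 min; less 75 min break → 8 h 11 min
Sat: 07:40–18:52 = 11 h 12 min; less 45 min break → 10 h 27 min
Sun: 06:49–12:05 = 5 h 16 min
Total: 4 h 46 min + 4 h 35 min + 5 h 6 min + 9 h 53 min + 8 h 11 min + 10 h 27 min + 5 h 16 min = 48 h 14 min.

48 h 14 min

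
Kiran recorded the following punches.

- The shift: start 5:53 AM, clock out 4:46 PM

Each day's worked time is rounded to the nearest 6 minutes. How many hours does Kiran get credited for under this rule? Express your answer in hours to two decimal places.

The shift: 5:53 AM–4:46 PM = 10 h 53 min → rounds to 10 h 54 min

10.90 hours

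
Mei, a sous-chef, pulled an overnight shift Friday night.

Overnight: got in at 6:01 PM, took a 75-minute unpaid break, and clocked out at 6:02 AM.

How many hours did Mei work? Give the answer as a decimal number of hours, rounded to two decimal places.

Overnight: 6:01 PM → midnight = 5 h 59 min; midnight → 6:02 AM = 6 h 2 min; span 12 h 1 min; less 75 min break → 10 h 46 min

10.77 hours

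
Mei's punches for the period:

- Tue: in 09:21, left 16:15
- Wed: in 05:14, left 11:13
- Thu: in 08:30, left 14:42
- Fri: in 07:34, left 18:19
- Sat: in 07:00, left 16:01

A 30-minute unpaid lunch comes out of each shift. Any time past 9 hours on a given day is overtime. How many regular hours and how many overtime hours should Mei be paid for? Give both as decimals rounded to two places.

Tue: 09:21–16:15 = 6 h 54 min; less 30 min break → 6 h 24 min
Wed: 05:14–11:13 = 5 h 59 min; less 30 min break → 5 h 29 min
Thu: 08:30–14:42 = 6 h 12 min; less 30 min break → 5 h 42 min
Fri: 07:34–18:19 = 10 h 45 min; less 30 min break → 10 h 15 min
Sat: 07:00–16:01 = 9 h 1 min; less 30 min break → 8 h 31 min
Tue reg 6 h 24 min / OT 0 h 0 min; Wed reg 5 h 29 min / OT 0 h 0 min; Thu reg 5 h 42 min / OT 0 h 0 min; Fri reg 9 h 0 min / OT 1 h 15 min; Sat reg 8 h 31 min / OT 0 h 0 min.
Totals: regular 35 h 6 min, overtime 1 h 15 min.

Regular 35.10 hours, overtime 1.25 hours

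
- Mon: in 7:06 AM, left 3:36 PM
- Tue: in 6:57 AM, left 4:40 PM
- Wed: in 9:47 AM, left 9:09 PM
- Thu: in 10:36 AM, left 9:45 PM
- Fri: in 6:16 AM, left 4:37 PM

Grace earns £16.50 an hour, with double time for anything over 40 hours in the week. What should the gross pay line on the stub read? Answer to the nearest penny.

£1025.75

Mon: 7:06 AM–3:36 PM = 8 h 30 min
Tue: 6:57 AM–4:40 PM = 9 h 43 min
Wed: 9:47 AM–9:09 PM = 11 h 22 min
Thu: 10:36 AM–9:45 PM = 11 h 9 min
Fri: 6:16 AM–4:37 PM = 10 h 21 min
Total worked: 51 h 5 min = 3065 min.
Regular 40 h 0 min = 2400 min at £16.50/h; overtime 11 h 5 min = 665 min at £33.00/h.
Pay = (2400 × £16.50 + 665 × £33.00) ÷ 60 = £1025.75.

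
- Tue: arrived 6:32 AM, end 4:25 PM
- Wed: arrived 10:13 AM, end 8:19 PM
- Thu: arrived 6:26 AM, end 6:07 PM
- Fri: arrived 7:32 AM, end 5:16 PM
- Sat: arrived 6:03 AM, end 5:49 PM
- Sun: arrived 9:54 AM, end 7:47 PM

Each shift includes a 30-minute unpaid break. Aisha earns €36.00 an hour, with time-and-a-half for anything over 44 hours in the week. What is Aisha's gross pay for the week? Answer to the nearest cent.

Tue: 6:32 AM–4:25 PM = 9 h 53 min; less 30 min break → 9 h 23 min
Wed: 10:13 AM–8:19 PM = 10 h 6 min; less 30 min break → 9 h 36 min
Thu: 6:26 AM–6:07 PM = 11 h 41 min; less 30 min break → 11 h 11 min
Fri: 7:32 AM–5:16 PM = 9 h 44 min; less 30 min break → 9 h 14 min
Sat: 6:03 AM–5:49 PM = 11 h 46 min; less 30 min break → 11 h 16 min
Sun: 9:54 AM–7:47 PM = 9 h 53 min; less 30 min break → 9 h 23 min
Total worked: 60 h 3 min = 3603 min.
Regular 44 h 0 min = 2640 min at €36.00/h; overtime 16 h 3 min = 963 min at €54.00/h.
Pay = (2640 × €36.00 + 963 × €54.00) ÷ 60 = €2450.70.

€2450.70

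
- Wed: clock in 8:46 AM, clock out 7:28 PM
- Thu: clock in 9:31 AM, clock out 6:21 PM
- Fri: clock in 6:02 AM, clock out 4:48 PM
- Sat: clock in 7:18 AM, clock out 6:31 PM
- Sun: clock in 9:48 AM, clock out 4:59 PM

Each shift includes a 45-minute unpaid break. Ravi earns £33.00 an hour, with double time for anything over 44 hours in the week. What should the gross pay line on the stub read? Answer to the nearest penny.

Wed: 8:46 AM–7:28 PM = 10 h 42 min; less 45 min break → 9 h 57 min
Thu: 9:31 AM–6:21 PM = 8 h 50 min; less 45 min break → 8 h 5 min
Fri: 6:02 AM–4:48 PM = 10 h 46 min; less 45 min break → 10 h 1 min
Sat: 7:18 AM–6:31 PM = 11 h 13 min; less 45 min break → 10 h 28 min
Sun: 9:48 AM–4:59 PM = 7 h 11 min; less 45 min break → 6 h 26 min
Total worked: 44 h 57 min = 2697 min.
Regular 44 h 0 min = 2640 min at £33.00/h; overtime 0 h 57 min = 57 min at £66.00/h.
Pay = (2640 × £33.00 + 57 × £66.00) ÷ 60 = £1514.70.

£1514.70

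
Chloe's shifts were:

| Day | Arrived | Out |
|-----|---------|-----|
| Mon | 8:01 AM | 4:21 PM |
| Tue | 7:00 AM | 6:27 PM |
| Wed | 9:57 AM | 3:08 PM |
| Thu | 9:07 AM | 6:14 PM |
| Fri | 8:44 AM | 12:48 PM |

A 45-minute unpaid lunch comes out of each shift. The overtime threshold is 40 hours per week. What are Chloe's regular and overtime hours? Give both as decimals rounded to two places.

Regular 34.40 hours, overtime 0.00 hours

Mon: 8:01 AM–4:21 PM = 8 h 20 min; less 45 min break → 7 h 35 min
Tue: 7:00 AM–6:27 PM = 11 h 27 min; less 45 min break → 10 h 42 min
Wed: 9:57 AM–3:08 PM = 5 h 11 min; less 45 min break → 4 h 26 min
Thu: 9:07 AM–6:14 PM = 9 h 7 min; less 45 min break → 8 h 22 min
Fri: 8:44 AM–12:48 PM = 4 h 4 min; less 45 min break → 3 h 19 min
Total worked: 34 h 24 min = 34.40 h.
Threshold 40 h → overtime 0 h 0 min, regular 34 h 24 min.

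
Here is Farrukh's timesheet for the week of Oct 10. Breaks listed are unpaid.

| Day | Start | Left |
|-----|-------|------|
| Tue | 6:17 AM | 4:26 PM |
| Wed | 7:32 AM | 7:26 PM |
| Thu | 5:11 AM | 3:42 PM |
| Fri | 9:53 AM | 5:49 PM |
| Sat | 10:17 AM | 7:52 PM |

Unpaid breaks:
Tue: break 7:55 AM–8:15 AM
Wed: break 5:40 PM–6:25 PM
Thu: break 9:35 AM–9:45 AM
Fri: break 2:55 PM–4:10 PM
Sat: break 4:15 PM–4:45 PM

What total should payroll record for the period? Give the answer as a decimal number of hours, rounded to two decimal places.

Tue: 6:17 AM–4:26 PM = 10 h 9 min; less 20 min break → 9 h 49 min
Wed: 7:32 AM–7:26 PM = 11 h 54 min; less 45 min break → 11 h 9 min
Thu: 5:11 AM–3:42 PM = 10 h 31 min; less 10 min break → 10 h 21 min
Fri: 9:53 AM–5:49 PM = 7 h 56 min; less 75 min break → 6 h 41 min
Sat: 10:17 AM–7:52 PM = 9 h 35 min; less 30 min break → 9 h 5 min
Total: 9 h 49 min + 11 h 9 min + 10 h 21 min + 6 h 41 min + 9 h 5 min = 47 h 5 min.

47.08 hours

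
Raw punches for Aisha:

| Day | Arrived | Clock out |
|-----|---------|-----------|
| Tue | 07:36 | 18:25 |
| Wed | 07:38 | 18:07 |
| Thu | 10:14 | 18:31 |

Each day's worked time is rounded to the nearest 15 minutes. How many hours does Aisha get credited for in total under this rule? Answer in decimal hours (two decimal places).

Tue: 07:36–18:25 = 10 h 49 min → rounds to 10 h 45 min
Wed: 07:38–18:07 = 10 h 29 min → rounds to 10 h 30 min
Thu: 10:14–18:31 = 8 h 17 min → rounds to 8 h 15 min
Total credited: 29 h 30 min.

29.50 hours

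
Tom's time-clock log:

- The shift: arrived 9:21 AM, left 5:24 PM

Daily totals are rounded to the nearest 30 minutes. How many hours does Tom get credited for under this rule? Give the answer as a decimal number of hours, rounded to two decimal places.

The shift: 9:21 AM–5:24 PM = 8 h 3 min → rounds to 8 h 0 min

8.00 hours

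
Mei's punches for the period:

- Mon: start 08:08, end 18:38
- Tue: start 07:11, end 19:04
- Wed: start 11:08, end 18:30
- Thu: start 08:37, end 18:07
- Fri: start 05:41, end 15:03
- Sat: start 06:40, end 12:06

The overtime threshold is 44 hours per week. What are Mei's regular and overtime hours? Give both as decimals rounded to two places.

Regular 44.00 hours, overtime 10.05 hours

Mon: 08:08–18:38 = 10 h 30 min
Tue: 07:11–19:04 = 11 h 53 min
Wed: 11:08–18:30 = 7 h 22 min
Thu: 08:37–18:07 = 9 h 30 min
Fri: 05:41–15:03 = 9 h 22 min
Sat: 06:40–12:06 = 5 h 26 min
Total worked: 54 h 3 min = 54.05 h.
Threshold 44 h → overtime 10 h 3 min, regular 44 h 0 min.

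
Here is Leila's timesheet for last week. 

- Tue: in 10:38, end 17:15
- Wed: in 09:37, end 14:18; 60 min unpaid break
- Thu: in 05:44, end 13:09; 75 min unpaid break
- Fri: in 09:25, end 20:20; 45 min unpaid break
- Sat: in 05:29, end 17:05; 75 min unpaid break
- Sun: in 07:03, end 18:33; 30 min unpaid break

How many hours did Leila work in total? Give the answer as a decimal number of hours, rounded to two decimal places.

47.98 hours

Tue: 10:38–17:15 = 6 h 37 min
Wed: 09:37–14:18 = 4 h 41 min; less 60 min break → 3 h 41 min
Thu: 05:44–13:09 = 7 h 25 min; less 75 min break → 6 h 10 min
Fri: 09:25–20:20 = 10 h 55 min; less 45 min break → 10 h 10 min
Sat: 05:29–17:05 = 11 h 36 min; less 75 min break → 10 h 21 min
Sun: 07:03–18:33 = 11 h 30 min; less 30 min break → 11 h 0 min
Total: 6 h 37 min + 3 h 41 min + 6 h 10 min + 10 h 10 min + 10 h 21 min + 11 h 0 min = 47 h 59 min.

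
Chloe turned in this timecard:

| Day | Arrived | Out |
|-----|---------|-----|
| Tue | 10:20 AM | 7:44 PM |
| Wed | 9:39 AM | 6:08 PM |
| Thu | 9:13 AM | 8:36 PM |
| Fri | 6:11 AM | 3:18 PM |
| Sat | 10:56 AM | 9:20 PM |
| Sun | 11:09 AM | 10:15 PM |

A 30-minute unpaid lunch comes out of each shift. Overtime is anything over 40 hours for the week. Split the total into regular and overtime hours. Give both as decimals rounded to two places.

Regular 40.00 hours, overtime 16.88 hours

Tue: 10:20 AM–7:44 PM = 9 h 24 min; less 30 min break → 8 h 54 min
Wed: 9:39 AM–6:08 PM = 8 h 29 min; less 30 min break → 7 h 59 min
Thu: 9:13 AM–8:36 PM = 11 h 23 min; less 30 min break → 10 h 53 min
Fri: 6:11 AM–3:18 PM = 9 h 7 min; less 30 min break → 8 h 37 min
Sat: 10:56 AM–9:20 PM = 10 h 24 min; less 30 min break → 9 h 54 min
Sun: 11:09 AM–10:15 PM = 11 h 6 min; less 30 min break → 10 h 36 min
Total worked: 56 h 53 min = 56.88 h.
Threshold 40 h → overtime 16 h 53 min, regular 40 h 0 min.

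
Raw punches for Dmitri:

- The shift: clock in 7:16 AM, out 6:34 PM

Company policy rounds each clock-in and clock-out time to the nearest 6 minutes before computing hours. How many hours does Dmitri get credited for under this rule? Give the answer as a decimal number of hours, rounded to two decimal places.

11.30 hours

The shift: in 7:16 AM→7:18 AM, out 6:34 PM→6:36 PM; 11 h 18 min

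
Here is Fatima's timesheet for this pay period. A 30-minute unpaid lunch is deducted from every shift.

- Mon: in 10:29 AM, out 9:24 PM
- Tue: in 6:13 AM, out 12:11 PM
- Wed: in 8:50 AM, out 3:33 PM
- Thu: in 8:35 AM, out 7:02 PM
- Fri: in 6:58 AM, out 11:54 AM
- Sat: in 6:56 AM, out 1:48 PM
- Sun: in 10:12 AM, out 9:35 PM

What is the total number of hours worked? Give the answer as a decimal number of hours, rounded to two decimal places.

Mon: 10:29 AM–9:24 PM = 10 h 55 min; less 30 min break → 10 h 25 min
Tue: 6:13 AM–12:11 PM = 5 h 58 min; less 30 min break → 5 h 28 min
Wed: 8:50 AM–3:33 PM = 6 h 43 min; less 30 min break → 6 h 13 min
Thu: 8:35 AM–7:02 PM = 10 h 27 min; less 30 min break → 9 h 57 min
Fri: 6:58 AM–11:54 AM = 4 h 56 min; less 30 min break → 4 h 26 min
Sat: 6:56 AM–1:48 PM = 6 h 52 min; less 30 min break → 6 h 22 min
Sun: 10:12 AM–9:35 PM = 11 h 23 min; less 30 min break → 10 h 53 min
Total: 10 h 25 min + 5 h 28 min + 6 h 13 min + 9 h 57 min + 4 h 26 min + 6 h 22 min + 10 h 53 min = 53 h 44 min.

53.73 hours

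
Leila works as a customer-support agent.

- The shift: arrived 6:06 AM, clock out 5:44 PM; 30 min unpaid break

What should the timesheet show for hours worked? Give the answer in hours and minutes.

The shift: 6:06 AM–5:44 PM = 11 h 38 min; less 30 min break → 11 h 8 min

11 h 8 min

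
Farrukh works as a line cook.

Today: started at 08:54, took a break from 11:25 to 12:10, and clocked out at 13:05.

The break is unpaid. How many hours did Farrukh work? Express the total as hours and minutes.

Today: 08:54–13:05 = 4 h 11 min; less 45 min break → 3 h 26 min

3 h 26 min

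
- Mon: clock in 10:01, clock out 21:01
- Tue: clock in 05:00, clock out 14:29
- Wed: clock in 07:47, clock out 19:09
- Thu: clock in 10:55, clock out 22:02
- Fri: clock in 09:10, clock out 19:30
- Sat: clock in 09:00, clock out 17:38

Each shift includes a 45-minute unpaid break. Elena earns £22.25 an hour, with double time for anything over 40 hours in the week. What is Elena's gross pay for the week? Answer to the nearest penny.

£1665.78

Mon: 10:01–21:01 = 11 h 0 min; less 45 min break → 10 h 15 min
Tue: 05:00–14:29 = 9 h 29 min; less 45 min break → 8 h 44 min
Wed: 07:47–19:09 = 11 h 22 min; less 45 min break → 10 h 37 min
Thu: 10:55–22:02 = 11 h 7 min; less 45 min break → 10 h 22 min
Fri: 09:10–19:30 = 10 h 20 min; less 45 min break → 9 h 35 min
Sat: 09:00–17:38 = 8 h 38 min; less 45 min break → 7 h 53 min
Total worked: 57 h 26 min = 3446 min.
Regular 40 h 0 min = 2400 min at £22.25/h; overtime 17 h 26 min = 1046 min at £44.50/h.
Pay = (2400 × £22.25 + 1046 × £44.50) ÷ 60 = £1665.78.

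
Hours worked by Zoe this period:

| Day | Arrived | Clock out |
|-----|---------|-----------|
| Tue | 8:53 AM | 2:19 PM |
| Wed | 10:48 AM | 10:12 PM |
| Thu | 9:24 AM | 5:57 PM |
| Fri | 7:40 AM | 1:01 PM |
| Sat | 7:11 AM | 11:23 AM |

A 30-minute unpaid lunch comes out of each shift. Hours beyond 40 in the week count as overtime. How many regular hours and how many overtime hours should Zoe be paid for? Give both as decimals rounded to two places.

Tue: 8:53 AM–2:19 PM = 5 h 26 min; less 30 min break → 4 h 56 min
Wed: 10:48 AM–10:12 PM = 11 h 24 min; less 30 min break → 10 h 54 min
Thu: 9:24 AM–5:57 PM = 8 h 33 min; less 30 min break → 8 h 3 min
Fri: 7:40 AM–1:01 PM = 5 h 21 min; less 30 min break → 4 h 51 min
Sat: 7:11 AM–11:23 AM = 4 h 12 min; less 30 min break → 3 h 42 min
Total worked: 32 h 26 min = 32.43 h.
Threshold 40 h → overtime 0 h 0 min, regular 32 h 26 min.

Regular 32.43 hours, overtime 0.00 hours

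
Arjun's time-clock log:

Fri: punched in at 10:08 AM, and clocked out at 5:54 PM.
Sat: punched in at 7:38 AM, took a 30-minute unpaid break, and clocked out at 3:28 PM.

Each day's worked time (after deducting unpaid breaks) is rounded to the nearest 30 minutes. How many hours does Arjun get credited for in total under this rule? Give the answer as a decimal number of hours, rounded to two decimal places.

15.50 hours

Fri: 10:08 AM–5:54 PM = 7 h 46 min → rounds to 8 h 0 min
Sat: 7:38 AM–3:28 PM = 7 h 50 min − 30 min = 7 h 20 min → rounds to 7 h 30 min
Total credited: 15 h 30 min.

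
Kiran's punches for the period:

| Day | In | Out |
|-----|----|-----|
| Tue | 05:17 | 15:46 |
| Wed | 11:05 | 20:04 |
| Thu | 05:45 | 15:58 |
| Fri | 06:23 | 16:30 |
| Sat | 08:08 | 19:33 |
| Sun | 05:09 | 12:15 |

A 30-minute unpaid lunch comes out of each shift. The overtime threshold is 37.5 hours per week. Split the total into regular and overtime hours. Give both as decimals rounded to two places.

Regular 37.50 hours, overtime 17.82 hours

Tue: 05:17–15:46 = 10 h 29 min; less 30 min break → 9 h 59 min
Wed: 11:05–20:04 = 8 h 59 min; less 30 min break → 8 h 29 min
Thu: 05:45–15:58 = 10 h 13 min; less 30 min break → 9 h 43 min
Fri: 06:23–16:30 = 10 h 7 min; less 30 min break → 9 h 37 min
Sat: 08:08–19:33 = 11 h 25 min; less 30 min break → 10 h 55 min
Sun: 05:09–12:15 = 7 h 6 min; less 30 min break → 6 h 36 min
Total worked: 55 h 19 min = 55.32 h.
Threshold 37.5 h → overtime 17 h 49 min, regular 37 h 30 min.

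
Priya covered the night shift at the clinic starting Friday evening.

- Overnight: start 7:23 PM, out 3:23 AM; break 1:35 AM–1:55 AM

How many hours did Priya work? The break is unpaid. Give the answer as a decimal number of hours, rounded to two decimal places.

7.67 hours

Overnight: 7:23 PM → midnight = 4 h 37 min; midnight → 3:23 AM = 3 h 23 min; span 8 h 0 min; less 20 min break → 7 h 40 min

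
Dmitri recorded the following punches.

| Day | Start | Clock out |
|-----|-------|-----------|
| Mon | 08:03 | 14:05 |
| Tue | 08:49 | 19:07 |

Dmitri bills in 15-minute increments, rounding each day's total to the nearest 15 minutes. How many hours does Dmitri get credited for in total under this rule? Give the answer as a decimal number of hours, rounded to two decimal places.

16.25 hours

Mon: 08:03–14:05 = 6 h 2 min → rounds to 6 h 0 min
Tue: 08:49–19:07 = 10 h 18 min → rounds to 10 h 15 min
Total credited: 16 h 15 min.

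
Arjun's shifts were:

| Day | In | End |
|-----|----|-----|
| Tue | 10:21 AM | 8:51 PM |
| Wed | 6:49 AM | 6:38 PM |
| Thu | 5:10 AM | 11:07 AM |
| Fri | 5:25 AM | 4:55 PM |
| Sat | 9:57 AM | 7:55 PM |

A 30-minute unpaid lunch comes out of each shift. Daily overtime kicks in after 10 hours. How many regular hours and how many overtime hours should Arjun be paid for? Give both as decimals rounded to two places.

Tue: 10:21 AM–8:51 PM = 10 h 30 min; less 30 min break → 10 h 0 min
Wed: 6:49 AM–6:38 PM = 11 h 49 min; less 30 min break → 11 h 19 min
Thu: 5:10 AM–11:07 AM = 5 h 57 min; less 30 min break → 5 h 27 min
Fri: 5:25 AM–4:55 PM = 11 h 30 min; less 30 min break → 11 h 0 min
Sat: 9:57 AM–7:55 PM = 9 h 58 min; less 30 min break → 9 h 28 min
Tue reg 10 h 0 min / OT 0 h 0 min; Wed reg 10 h 0 min / OT 1 h 19 min; Thu reg 5 h 27 min / OT 0 h 0 min; Fri reg 10 h 0 min / OT 1 h 0 min; Sat reg 9 h 28 min / OT 0 h 0 min.
Totals: regular 44 h 55 min, overtime 2 h 19 min.

Regular 44.92 hours, overtime 2.32 hours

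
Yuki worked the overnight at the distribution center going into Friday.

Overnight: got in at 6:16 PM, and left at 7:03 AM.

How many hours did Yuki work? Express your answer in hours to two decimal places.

Overnight: 6:16 PM → midnight = 5 h 44 min; midnight → 7:03 AM = 7 h 3 min; span 12 h 47 min

12.78 hours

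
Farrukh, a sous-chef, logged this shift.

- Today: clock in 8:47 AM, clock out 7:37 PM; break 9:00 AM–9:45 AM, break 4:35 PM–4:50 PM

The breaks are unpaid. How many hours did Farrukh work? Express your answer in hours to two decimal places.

Today: 8:47 AM–7:37 PM = 10 h 50 min; less 60 min break → 9 h 50 min

9.83 hours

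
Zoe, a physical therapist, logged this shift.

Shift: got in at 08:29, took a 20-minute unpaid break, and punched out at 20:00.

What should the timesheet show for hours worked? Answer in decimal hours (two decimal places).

11.18 hours

Shift: 08:29–20:00 = 11 h 31 min; less 20 min break → 11 h 11 min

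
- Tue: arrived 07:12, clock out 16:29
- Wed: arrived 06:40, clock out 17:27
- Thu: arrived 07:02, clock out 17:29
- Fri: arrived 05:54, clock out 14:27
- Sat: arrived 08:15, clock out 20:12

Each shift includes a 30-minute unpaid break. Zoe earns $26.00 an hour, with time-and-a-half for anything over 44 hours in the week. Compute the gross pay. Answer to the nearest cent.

$1320.15

Tue: 07:12–16:29 = 9 h 17 min; less 30 min break → 8 h 47 min
Wed: 06:40–17:27 = 10 h 47 min; less 30 min break → 10 h 17 min
Thu: 07:02–17:29 = 10 h 27 min; less 30 min break → 9 h 57 min
Fri: 05:54–14:27 = 8 h 33 min; less 30 min break → 8 h 3 min
Sat: 08:15–20:12 = 11 h 57 min; less 30 min break → 11 h 27 min
Total worked: 48 h 31 min = 2911 min.
Regular 44 h 0 min = 2640 min at $26.00/h; overtime 4 h 31 min = 271 min at $39.00/h.
Pay = (2640 × $26.00 + 271 × $39.00) ÷ 60 = $1320.15.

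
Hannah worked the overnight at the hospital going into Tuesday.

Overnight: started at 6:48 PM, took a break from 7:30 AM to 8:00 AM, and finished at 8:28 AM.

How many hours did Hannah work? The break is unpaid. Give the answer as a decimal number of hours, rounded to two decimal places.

Overnight: 6:48 PM → midnight = 5 h 12 min; midnight → 8:28 AM = 8 h 28 min; span 13 h 40 min; less 30 min break → 13 h 10 min

13.17 hours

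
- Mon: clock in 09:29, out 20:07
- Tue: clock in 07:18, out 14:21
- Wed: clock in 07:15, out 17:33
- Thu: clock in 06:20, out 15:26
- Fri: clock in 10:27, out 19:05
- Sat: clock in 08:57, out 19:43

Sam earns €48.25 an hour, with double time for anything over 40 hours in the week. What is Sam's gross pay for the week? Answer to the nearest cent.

Mon: 09:29–20:07 = 10 h 38 min
Tue: 07:18–14:21 = 7 h 3 min
Wed: 07:15–17:33 = 10 h 18 min
Thu: 06:20–15:26 = 9 h 6 min
Fri: 10:27–19:05 = 8 h 38 min
Sat: 08:57–19:43 = 10 h 46 min
Total worked: 56 h 29 min = 3389 min.
Regular 40 h 0 min = 2400 min at €48.25/h; overtime 16 h 29 min = 989 min at €96.50/h.
Pay = (2400 × €48.25 + 989 × €96.50) ÷ 60 = €3520.64.

€3520.64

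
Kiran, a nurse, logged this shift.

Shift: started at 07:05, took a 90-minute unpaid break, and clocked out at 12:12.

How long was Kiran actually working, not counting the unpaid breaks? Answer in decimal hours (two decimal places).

3.62 hours

Shift: 07:05–12:12 = 5 h 7 min; less 90 min break → 3 h 37 min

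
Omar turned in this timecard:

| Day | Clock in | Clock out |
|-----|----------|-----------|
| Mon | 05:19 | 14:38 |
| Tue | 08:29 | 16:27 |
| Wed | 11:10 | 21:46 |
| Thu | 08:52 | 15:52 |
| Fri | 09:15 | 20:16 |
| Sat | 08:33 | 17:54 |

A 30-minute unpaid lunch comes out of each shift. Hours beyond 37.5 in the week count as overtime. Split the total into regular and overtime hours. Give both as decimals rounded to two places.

Regular 37.50 hours, overtime 14.75 hours

Mon: 05:19–14:38 = 9 h 19 min; less 30 min break → 8 h 49 min
Tue: 08:29–16:27 = 7 h 58 min; less 30 min break → 7 h 28 min
Wed: 11:10–21:46 = 10 h 36 min; less 30 min break → 10 h 6 min
Thu: 08:52–15:52 = 7 h 0 min; less 30 min break → 6 h 30 min
Fri: 09:15–20:16 = 11 h 1 min; less 30 min break → 10 h 31 min
Sat: 08:33–17:54 = 9 h 21 min; less 30 min break → 8 h 51 min
Total worked: 52 h 15 min = 52.25 h.
Threshold 37.5 h → overtime 14 h 45 min, regular 37 h 30 min.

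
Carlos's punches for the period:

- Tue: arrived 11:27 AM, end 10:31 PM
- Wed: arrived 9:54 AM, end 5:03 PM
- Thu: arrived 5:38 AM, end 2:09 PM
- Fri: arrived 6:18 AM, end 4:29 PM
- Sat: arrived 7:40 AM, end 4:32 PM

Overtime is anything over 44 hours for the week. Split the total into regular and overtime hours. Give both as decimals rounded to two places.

Tue: 11:27 AM–10:31 PM = 11 h 4 min
Wed: 9:54 AM–5:03 PM = 7 h 9 min
Thu: 5:38 AM–2:09 PM = 8 h 31 min
Fri: 6:18 AM–4:29 PM = 10 h 11 min
Sat: 7:40 AM–4:32 PM = 8 h 52 min
Total worked: 45 h 47 min = 45.78 h.
Threshold 44 h → overtime 1 h 47 min, regular 44 h 0 min.

Regular 44.00 hours, overtime 1.78 hours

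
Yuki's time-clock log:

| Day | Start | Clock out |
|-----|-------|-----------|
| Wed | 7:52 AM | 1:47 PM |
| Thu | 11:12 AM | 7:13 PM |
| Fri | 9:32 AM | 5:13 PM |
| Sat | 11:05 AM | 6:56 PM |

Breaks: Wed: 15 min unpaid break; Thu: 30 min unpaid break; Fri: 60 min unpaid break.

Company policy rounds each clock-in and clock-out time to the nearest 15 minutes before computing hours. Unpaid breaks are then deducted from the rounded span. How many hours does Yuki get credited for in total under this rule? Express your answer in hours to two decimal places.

Wed: in 7:52 AM→7:45 AM, out 1:47 PM→1:45 PM; 6 h 0 min − 15 min = 5 h 45 min
Thu: in 11:12 AM→11:15 AM, out 7:13 PM→7:15 PM; 8 h 0 min − 30 min = 7 h 30 min
Fri: in 9:32 AM→9:30 AM, out 5:13 PM→5:15 PM; 7 h 45 min − 60 min = 6 h 45 min
Sat: in 11:05 AM→11:00 AM, out 6:56 PM→7:00 PM; 8 h 0 min
Total credited: 28 h 0 min.

28.00 hours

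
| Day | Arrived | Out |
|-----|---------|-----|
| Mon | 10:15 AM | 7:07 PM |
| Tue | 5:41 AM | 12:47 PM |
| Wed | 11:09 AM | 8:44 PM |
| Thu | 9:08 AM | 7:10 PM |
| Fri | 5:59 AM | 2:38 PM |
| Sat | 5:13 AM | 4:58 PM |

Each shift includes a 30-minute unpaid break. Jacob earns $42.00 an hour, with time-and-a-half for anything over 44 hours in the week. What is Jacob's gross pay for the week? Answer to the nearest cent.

Mon: 10:15 AM–7:07 PM = 8 h 52 min; less 30 min break → 8 h 22 min
Tue: 5:41 AM–12:47 PM = 7 h 6 min; less 30 min break → 6 h 36 min
Wed: 11:09 AM–8:44 PM = 9 h 35 min; less 30 min break → 9 h 5 min
Thu: 9:08 AM–7:10 PM = 10 h 2 min; less 30 min break → 9 h 32 min
Fri: 5:59 AM–2:38 PM = 8 h 39 min; less 30 min break → 8 h 9 min
Sat: 5:13 AM–4:58 PM = 11 h 45 min; less 30 min break → 11 h 15 min
Total worked: 52 h 59 min = 3179 min.
Regular 44 h 0 min = 2640 min at $42.00/h; overtime 8 h 59 min = 539 min at $63.00/h.
Pay = (2640 × $42.00 + 539 × $63.00) ÷ 60 = $2413.95.

$2413.95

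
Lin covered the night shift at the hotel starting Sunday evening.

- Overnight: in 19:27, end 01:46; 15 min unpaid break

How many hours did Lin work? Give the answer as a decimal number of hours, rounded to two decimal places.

Overnight: 19:27 → midnight = 4 h 33 min; midnight → 01:46 = 1 h 46 min; span 6 h 19 min; less 15 min break → 6 h 4 min

6.07 hours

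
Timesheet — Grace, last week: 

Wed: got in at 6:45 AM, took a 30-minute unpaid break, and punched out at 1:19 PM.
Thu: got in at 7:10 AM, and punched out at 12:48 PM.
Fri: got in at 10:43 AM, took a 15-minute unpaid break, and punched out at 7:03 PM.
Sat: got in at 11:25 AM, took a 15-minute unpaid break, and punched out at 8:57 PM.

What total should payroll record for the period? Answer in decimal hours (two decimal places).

29.07 hours

Wed: 6:45 AM–1:19 PM = 6 h 34 min; less 30 min break → 6 h 4 min
Thu: 7:10 AM–12:48 PM = 5 h 38 min
Fri: 10:43 AM–7:03 PM = 8 h 20 min; less 15 min break → 8 h 5 min
Sat: 11:25 AM–8:57 PM = 9 h 32 min; less 15 min break → 9 h 17 min
Total: 6 h 4 min + 5 h 38 min + 8 h 5 min + 9 h 17 min = 29 h 4 min.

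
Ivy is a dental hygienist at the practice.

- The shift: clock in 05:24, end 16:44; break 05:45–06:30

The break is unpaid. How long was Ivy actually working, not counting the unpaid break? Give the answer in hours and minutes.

10 h 35 min

The shift: 05:24–16:44 = 11 h 20 min; less 45 min break → 10 h 35 min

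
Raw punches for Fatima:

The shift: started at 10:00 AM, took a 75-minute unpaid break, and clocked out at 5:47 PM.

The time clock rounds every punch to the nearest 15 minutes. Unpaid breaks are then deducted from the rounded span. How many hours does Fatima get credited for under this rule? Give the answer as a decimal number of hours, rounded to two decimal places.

The shift: in 10:00 AM→10:00 AM, out 5:47 PM→5:45 PM; 7 h 45 min − 75 min = 6 h 30 min

6.50 hours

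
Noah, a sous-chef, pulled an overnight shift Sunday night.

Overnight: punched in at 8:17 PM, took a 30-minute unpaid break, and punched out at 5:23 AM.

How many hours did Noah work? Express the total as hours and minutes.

Overnight: 8:17 PM → midnight = 3 h 43 min; midnight → 5:23 AM = 5 h 23 min; span 9 h 6 min; less 30 min break → 8 h 36 min

8 h 36 min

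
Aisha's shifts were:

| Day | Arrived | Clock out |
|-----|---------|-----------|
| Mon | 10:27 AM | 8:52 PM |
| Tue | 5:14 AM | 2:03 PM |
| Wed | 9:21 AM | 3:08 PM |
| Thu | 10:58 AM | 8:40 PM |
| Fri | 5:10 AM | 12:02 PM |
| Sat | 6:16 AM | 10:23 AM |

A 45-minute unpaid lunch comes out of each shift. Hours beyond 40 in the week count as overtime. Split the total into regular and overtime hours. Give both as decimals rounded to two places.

Mon: 10:27 AM–8:52 PM = 10 h 25 min; less 45 min break → 9 h 40 min
Tue: 5:14 AM–2:03 PM = 8 h 49 min; less 45 min break → 8 h 4 min
Wed: 9:21 AM–3:08 PM = 5 h 47 min; less 45 min break → 5 h 2 min
Thu: 10:58 AM–8:40 PM = 9 h 42 min; less 45 min break → 8 h 57 min
Fri: 5:10 AM–12:02 PM = 6 h 52 min; less 45 min break → 6 h 7 min
Sat: 6:16 AM–10:23 AM = 4 h 7 min; less 45 min break → 3 h 22 min
Total worked: 41 h 12 min = 41.20 h.
Threshold 40 h → overtime 1 h 12 min, regular 40 h 0 min.

Regular 40.00 hours, overtime 1.20 hours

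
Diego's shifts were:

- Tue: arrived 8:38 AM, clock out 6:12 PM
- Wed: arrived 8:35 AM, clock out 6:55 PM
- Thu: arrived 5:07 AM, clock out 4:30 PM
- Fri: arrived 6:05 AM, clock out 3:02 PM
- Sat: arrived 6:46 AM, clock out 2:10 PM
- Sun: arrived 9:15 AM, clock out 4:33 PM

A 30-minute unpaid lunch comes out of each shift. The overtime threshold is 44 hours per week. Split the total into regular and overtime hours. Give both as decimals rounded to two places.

Regular 44.00 hours, overtime 7.93 hours

Tue: 8:38 AM–6:12 PM = 9 h 34 min; less 30 min break → 9 h 4 min
Wed: 8:35 AM–6:55 PM = 10 h 20 min; less 30 min break → 9 h 50 min
Thu: 5:07 AM–4:30 PM = 11 h 23 min; less 30 min break → 10 h 53 min
Fri: 6:05 AM–3:02 PM = 8 h 57 min; less 30 min break → 8 h 27 min
Sat: 6:46 AM–2:10 PM = 7 h 24 min; less 30 min break → 6 h 54 min
Sun: 9:15 AM–4:33 PM = 7 h 18 min; less 30 min break → 6 h 48 min
Total worked: 51 h 56 min = 51.93 h.
Threshold 44 h → overtime 7 h 56 min, regular 44 h 0 min.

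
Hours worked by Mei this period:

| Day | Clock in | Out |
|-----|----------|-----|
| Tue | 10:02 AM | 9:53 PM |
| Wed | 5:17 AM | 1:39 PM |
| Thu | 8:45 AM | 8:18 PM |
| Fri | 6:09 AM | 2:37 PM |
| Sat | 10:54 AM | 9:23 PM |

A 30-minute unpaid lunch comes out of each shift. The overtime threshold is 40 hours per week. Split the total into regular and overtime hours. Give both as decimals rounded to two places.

Tue: 10:02 AM–9:53 PM = 11 h 51 min; less 30 min break → 11 h 21 min
Wed: 5:17 AM–1:39 PM = 8 h 22 min; less 30 min break → 7 h 52 min
Thu: 8:45 AM–8:18 PM = 11 h 33 min; less 30 min break → 11 h 3 min
Fri: 6:09 AM–2:37 PM = 8 h 28 min; less 30 min break → 7 h 58 min
Sat: 10:54 AM–9:23 PM = 10 h 29 min; less 30 min break → 9 h 59 min
Total worked: 48 h 13 min = 48.22 h.
Threshold 40 h → overtime 8 h 13 min, regular 40 h 0 min.

Regular 40.00 hours, overtime 8.22 hours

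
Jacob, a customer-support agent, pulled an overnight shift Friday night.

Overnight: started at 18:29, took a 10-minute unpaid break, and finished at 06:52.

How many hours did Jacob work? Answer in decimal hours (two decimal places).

12.22 hours

Overnight: 18:29 → midnight = 5 h 31 min; midnight → 06:52 = 6 h 52 min; span 12 h 23 min; less 10 min break → 12 h 13 min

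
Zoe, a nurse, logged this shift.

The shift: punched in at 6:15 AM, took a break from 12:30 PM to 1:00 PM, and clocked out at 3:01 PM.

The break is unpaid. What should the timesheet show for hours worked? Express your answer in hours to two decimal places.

The shift: 6:15 AM–3:01 PM = 8 h 46 min; less 30 min break → 8 h 16 min

8.27 hours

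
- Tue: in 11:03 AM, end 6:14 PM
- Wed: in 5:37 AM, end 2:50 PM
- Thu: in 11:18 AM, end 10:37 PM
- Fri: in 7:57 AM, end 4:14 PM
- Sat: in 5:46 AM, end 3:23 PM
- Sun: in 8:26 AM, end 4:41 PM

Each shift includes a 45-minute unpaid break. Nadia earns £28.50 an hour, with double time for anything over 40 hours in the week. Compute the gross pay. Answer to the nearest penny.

£1673.90

Tue: 11:03 AM–6:14 PM = 7 h 11 min; less 45 min break → 6 h 26 min
Wed: 5:37 AM–2:50 PM = 9 h 13 min; less 45 min break → 8 h 28 min
Thu: 11:18 AM–10:37 PM = 11 h 19 min; less 45 min break → 10 h 34 min
Fri: 7:57 AM–4:14 PM = 8 h 17 min; less 45 min break → 7 h 32 min
Sat: 5:46 AM–3:23 PM = 9 h 37 min; less 45 min break → 8 h 52 min
Sun: 8:26 AM–4:41 PM = 8 h 15 min; less 45 min break → 7 h 30 min
Total worked: 49 h 22 min = 2962 min.
Regular 40 h 0 min = 2400 min at £28.50/h; overtime 9 h 22 min = 562 min at £57.00/h.
Pay = (2400 × £28.50 + 562 × £57.00) ÷ 60 = £1673.90.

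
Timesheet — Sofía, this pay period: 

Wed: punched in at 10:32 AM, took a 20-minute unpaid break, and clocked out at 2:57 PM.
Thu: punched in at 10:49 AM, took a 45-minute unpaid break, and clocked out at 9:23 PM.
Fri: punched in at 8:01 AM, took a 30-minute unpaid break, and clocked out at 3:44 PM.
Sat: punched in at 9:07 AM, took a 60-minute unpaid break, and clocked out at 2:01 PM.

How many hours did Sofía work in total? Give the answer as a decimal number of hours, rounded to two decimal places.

Wed: 10:32 AM–2:57 PM = 4 h 25 min; less 20 min break → 4 h 5 min
Thu: 10:49 AM–9:23 PM = 10 h 34 min; less 45 min break → 9 h 49 min
Fri: 8:01 AM–3:44 PM = 7 h 43 min; less 30 min break → 7 h 13 min
Sat: 9:07 AM–2:01 PM = 4 h 54 min; less 60 min break → 3 h 54 min
Total: 4 h 5 min + 9 h 49 min + 7 h 13 min + 3 h 54 min = 25 h 1 min.

25.02 hours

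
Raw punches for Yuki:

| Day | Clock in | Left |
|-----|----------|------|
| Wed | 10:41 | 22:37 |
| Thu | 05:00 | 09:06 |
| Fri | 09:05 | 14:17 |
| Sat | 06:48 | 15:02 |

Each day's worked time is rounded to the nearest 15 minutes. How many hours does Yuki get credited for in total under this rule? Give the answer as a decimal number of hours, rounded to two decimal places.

29.50 hours

Wed: 10:41–22:37 = 11 h 56 min → rounds to 12 h 0 min
Thu: 05:00–09:06 = 4 h 6 min → rounds to 4 h 0 min
Fri: 09:05–14:17 = 5 h 12 min → rounds to 5 h 15 min
Sat: 06:48–15:02 = 8 h 14 min → rounds to 8 h 15 min
Total credited: 29 h 30 min.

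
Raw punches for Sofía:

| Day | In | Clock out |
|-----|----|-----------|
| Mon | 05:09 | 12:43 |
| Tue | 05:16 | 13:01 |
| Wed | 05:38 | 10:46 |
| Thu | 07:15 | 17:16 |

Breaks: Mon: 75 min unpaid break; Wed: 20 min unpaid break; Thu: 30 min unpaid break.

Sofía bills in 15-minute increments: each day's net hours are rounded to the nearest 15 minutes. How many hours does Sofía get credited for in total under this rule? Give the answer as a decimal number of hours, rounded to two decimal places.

Mon: 05:09–12:43 = 7 h 34 min − 75 min = 6 h 19 min → rounds to 6 h 15 min
Tue: 05:16–13:01 = 7 h 45 min → rounds to 7 h 45 min
Wed: 05:38–10:46 = 5 h 8 min − 20 min = 4 h 48 min → rounds to 4 h 45 min
Thu: 07:15–17:16 = 10 h 1 min − 30 min = 9 h 31 min → rounds to 9 h 30 min
Total credited: 28 h 15 min.

28.25 hours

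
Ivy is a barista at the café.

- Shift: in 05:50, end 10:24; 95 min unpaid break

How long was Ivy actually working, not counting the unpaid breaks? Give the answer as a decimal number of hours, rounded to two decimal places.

Shift: 05:50–10:24 = 4 h 34 min; less 95 min break → 2 h 59 min

2.98 hours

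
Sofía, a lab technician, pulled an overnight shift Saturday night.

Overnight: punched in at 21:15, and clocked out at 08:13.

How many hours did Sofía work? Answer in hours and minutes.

Overnight: 21:15 → midnight = 2 h 45 min; midnight → 08:13 = 8 h 13 min; span 10 h 58 min

10 h 58 min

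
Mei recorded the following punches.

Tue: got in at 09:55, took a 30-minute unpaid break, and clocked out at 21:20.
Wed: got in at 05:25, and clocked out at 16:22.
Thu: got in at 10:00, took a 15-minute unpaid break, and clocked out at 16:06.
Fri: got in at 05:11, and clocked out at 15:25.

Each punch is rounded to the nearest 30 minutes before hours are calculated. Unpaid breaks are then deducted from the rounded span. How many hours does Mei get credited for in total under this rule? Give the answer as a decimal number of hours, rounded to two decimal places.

38.25 hours

Tue: in 09:55→10:00, out 21:20→21:30; 11 h 30 min − 30 min = 11 h 0 min
Wed: in 05:25→05:30, out 16:22→16:30; 11 h 0 min
Thu: in 10:00→10:00, out 16:06→16:00; 6 h 0 min − 15 min = 5 h 45 min
Fri: in 05:11→05:00, out 15:25→15:30; 10 h 30 min
Total credited: 38 h 15 min.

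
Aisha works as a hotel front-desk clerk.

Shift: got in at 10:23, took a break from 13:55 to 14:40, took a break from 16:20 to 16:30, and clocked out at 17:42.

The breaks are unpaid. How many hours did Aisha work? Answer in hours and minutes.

Shift: 10:23–17:42 = 7 h 19 min; less 55 min break → 6 h 24 min

6 h 24 min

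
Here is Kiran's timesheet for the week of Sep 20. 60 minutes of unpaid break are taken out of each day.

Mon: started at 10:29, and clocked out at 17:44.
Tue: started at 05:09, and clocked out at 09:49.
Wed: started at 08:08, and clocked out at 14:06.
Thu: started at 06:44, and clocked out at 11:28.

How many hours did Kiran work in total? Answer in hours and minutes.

Mon: 10:29–17:44 = 7 h 15 min; less 60 min break → 6 h 15 min
Tue: 05:09–09:49 = 4 h 40 min; less 60 min break → 3 h 40 min
Wed: 08:08–14:06 = 5 h 58 min; less 60 min break → 4 h 58 min
Thu: 06:44–11:28 = 4 h 44 min; less 60 min break → 3 h 44 min
Total: 6 h 15 min + 3 h 40 min + 4 h 58 min + 3 h 44 min = 18 h 37 min.

18 h 37 min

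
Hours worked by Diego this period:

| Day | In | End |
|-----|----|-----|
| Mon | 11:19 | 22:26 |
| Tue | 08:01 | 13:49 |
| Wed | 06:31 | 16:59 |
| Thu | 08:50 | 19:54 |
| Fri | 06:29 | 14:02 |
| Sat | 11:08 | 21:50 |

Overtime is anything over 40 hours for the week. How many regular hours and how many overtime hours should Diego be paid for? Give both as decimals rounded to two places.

Mon: 11:19–22:26 = 11 h 7 min
Tue: 08:01–13:49 = 5 h 48 min
Wed: 06:31–16:59 = 10 h 28 min
Thu: 08:50–19:54 = 11 h 4 min
Fri: 06:29–14:02 = 7 h 33 min
Sat: 11:08–21:50 = 10 h 42 min
Total worked: 56 h 42 min = 56.70 h.
Threshold 40 h → overtime 16 h 42 min, regular 40 h 0 min.

Regular 40.00 hours, overtime 16.70 hours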